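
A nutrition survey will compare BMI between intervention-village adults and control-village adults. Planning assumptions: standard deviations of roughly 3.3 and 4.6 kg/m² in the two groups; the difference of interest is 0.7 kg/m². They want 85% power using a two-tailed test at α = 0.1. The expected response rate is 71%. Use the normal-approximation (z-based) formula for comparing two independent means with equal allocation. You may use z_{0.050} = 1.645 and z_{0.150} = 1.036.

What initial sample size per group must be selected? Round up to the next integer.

n = (z_{α/2} + z_β)² · (σ₁² + σ₂²) / δ²
  = (1.645 + 1.036)² · (3.3² + 4.6² = 32.05) / 0.7²
  = 7.1878 · 32.05 / 0.49
  = 470.14
Adjust for 71% response: 470.14 / 0.71 = 662.17.
Round up → n = 663 per group.

n = 663 per group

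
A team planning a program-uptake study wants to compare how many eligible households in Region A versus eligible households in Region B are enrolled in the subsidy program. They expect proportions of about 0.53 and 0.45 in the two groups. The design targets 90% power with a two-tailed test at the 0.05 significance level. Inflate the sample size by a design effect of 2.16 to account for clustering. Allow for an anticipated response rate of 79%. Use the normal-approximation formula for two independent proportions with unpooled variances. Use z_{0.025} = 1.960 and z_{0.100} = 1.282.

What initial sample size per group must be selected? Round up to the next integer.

n = (z_{α/2} + z_β)² · [p₁(1−p₁) + p₂(1−p₂)] / (p₁ − p₂)²
  = (1.960 + 1.282)² · (0.53·0.47 + 0.45·0.55) / (0.08)²
  = (3.242)² · (0.2491 + 0.2475) / 0.0064
  = 10.5106 · 0.4966 / 0.0064
  = 815.55
Design effect: 2.16 × 815.55 = 1761.60.
Adjust for 79% response: 1761.60 / 0.79 = 2229.87.
Round up → n = 2230 per group.

n = 2230 per group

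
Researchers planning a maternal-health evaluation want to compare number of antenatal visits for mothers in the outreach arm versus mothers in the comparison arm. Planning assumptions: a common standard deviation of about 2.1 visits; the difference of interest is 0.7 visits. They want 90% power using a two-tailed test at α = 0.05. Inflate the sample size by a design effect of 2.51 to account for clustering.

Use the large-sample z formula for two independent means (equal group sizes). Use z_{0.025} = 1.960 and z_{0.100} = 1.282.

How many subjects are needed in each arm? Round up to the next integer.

n = (z_{α/2} + z_β)² · (σ₁² + σ₂²) / δ²
  = (1.960 + 1.282)² · (2·2.1² = 8.82) / 0.7²
  = 10.5106 · 8.82 / 0.49
  = 189.19
Design effect: 2.51 × 189.19 = 474.87.
Round up → n = 475 per group.

n = 475 per group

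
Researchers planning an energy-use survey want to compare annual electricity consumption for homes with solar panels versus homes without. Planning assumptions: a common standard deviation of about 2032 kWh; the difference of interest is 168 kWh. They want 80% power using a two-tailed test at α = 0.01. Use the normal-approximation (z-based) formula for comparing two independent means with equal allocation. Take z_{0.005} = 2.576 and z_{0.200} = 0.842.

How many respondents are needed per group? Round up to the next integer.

n = (z_{α/2} + z_β)² · (σ₁² + σ₂²) / δ²
  = (2.576 + 0.842)² · (2·2032² = 8258048) / 168²
  = 11.6827 · 8258048 / 28224
  = 3418.24
Round up → n = 3419 per group.

n = 3419 per group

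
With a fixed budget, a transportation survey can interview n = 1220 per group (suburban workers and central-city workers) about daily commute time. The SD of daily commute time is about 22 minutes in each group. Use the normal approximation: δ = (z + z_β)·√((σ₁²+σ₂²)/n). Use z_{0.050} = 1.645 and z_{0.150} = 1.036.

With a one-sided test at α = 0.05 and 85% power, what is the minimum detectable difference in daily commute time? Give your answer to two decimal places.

δ = (z_α + z_β) · √((σ₁²+σ₂²)/n)
  = (1.645 + 1.036) · √(968/1220)
  = 2.681 · √0.79344
  = 2.681 · 0.8908
  = 2.3881

Minimum detectable difference ≈ 2.39 minutes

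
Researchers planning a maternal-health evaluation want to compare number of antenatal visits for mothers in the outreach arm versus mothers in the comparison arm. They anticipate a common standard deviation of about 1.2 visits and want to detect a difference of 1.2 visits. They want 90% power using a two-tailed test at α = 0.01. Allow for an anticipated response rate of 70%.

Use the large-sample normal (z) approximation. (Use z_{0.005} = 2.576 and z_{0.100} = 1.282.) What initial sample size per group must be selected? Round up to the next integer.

n = 43 per group

n = (z_{α/2} + z_β)² · (σ₁² + σ₂²) / δ²
  = (2.576 + 1.282)² · (2·1.2² = 2.88) / 1.2²
  = 14.8842 · 2.88 / 1.44
  = 29.77
Adjust for 70% response: 29.77 / 0.70 = 42.53.
Round up → n = 43 per group.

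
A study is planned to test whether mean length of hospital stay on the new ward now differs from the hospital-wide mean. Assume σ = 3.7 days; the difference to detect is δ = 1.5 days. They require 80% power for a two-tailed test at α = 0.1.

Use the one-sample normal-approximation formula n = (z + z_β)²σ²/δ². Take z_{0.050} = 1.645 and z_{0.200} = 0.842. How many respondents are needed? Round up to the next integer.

n = (z_{α/2} + z_β)² · σ² / δ²
  = (1.645 + 0.842)² · 3.7² / 1.5²
  = 6.1852 · 13.69 / 2.25
  = 37.63
Round up → n = 38.

n = 38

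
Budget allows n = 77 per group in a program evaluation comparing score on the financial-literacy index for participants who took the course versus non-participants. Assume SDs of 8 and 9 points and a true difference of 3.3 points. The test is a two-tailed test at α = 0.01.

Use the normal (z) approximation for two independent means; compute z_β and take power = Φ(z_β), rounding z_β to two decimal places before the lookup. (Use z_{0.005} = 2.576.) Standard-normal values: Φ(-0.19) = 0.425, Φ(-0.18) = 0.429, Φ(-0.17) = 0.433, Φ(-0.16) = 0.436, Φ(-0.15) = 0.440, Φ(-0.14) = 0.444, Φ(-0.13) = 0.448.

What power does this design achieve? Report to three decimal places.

Power ≈ 0.433

z_β = δ·√(n/(σ₁²+σ₂²)) − z_{α/2}
    = 3.3 · √(77/145) − 2.576
    = 3.3 · 0.72872 − 2.576
    = 2.4048 − 2.576 = -0.1712 → -0.17
Power = Φ(-0.17) = 0.433.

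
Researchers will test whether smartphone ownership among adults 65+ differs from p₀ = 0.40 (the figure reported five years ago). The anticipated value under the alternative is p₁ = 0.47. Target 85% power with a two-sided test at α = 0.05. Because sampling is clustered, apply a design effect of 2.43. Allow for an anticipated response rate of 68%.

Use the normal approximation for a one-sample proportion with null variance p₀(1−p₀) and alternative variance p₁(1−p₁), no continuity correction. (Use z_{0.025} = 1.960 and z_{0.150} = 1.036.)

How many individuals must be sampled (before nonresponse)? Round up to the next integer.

n = 1592

n = [z_{α/2}·√(p₀q₀) + z_β·√(p₁q₁)]² / (p₁ − p₀)²
  = [1.960·√(0.40·0.60) + 1.036·√(0.47·0.53)]² / (0.07)²
  = [1.960·0.4899 + 1.036·0.4991]² / 0.0049
  = [1.4773]² / 0.0049
  = 445.37
Design effect: 2.43 × 445.37 = 1082.25.
Adjust for 68% response: 1082.25 / 0.68 = 1591.55.
Round up → n = 1592.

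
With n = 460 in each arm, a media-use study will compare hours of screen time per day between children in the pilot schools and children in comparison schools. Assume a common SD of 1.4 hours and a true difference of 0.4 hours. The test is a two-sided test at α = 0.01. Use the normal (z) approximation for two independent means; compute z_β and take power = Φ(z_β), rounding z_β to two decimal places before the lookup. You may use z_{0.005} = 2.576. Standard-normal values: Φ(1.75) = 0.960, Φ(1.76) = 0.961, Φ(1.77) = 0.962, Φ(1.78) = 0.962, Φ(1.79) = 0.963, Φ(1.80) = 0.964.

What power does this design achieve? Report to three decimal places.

z_β = δ·√(n/(σ₁²+σ₂²)) − z_{α/2}
    = 0.4 · √(460/3.92) − 2.576
    = 0.4 · 10.83268 − 2.576
    = 4.3331 − 2.576 = 1.7571 → 1.76
Power = Φ(1.76) = 0.961.

Power ≈ 0.961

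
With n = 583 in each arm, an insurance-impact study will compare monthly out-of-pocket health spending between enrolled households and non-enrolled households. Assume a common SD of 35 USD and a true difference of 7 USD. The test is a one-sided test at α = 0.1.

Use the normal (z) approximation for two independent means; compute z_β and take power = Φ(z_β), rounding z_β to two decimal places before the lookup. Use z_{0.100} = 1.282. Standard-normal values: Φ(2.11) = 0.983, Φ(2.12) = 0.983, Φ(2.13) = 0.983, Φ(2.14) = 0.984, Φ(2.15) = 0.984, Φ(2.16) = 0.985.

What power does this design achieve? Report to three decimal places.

Power ≈ 0.983

z_β = δ·√(n/(σ₁²+σ₂²)) − z_α
    = 7 · √(583/2450) − 1.282
    = 7 · 0.48781 − 1.282
    = 3.4147 − 1.282 = 2.1327 → 2.13
Power = Φ(2.13) = 0.983.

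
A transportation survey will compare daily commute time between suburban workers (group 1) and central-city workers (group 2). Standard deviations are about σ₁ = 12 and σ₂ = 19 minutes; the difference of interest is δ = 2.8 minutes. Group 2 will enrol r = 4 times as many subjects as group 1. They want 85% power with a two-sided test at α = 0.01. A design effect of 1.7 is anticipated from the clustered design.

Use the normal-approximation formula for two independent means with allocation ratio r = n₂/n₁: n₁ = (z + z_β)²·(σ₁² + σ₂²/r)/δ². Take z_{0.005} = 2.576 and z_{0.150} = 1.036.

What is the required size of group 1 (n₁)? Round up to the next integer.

n₁ = 663

n₁ = (z_{α/2} + z_β)² · (σ₁² + σ₂²/r) / δ²
   = (2.576 + 1.036)² · (12² + 19²/4) / 2.8²
   = 13.0465 · (144 + 90.25) / 7.84
   = 13.0465 · 234.25 / 7.84
   = 389.82
Design effect: 1.7 × 389.82 = 662.69.
Round up → n₁ = 663; n₂ = r·n₁ = 4 × 663 = 2652.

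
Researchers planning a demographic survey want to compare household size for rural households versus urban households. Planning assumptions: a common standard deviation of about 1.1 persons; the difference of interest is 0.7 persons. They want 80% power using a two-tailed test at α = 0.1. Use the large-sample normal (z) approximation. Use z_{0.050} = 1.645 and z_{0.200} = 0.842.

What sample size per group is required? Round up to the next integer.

n = (z_{α/2} + z_β)² · (σ₁² + σ₂²) / δ²
  = (1.645 + 0.842)² · (2·1.1² = 2.42) / 0.7²
  = 6.1852 · 2.42 / 0.49
  = 30.55
Round up → n = 31 per group.

n = 31 per group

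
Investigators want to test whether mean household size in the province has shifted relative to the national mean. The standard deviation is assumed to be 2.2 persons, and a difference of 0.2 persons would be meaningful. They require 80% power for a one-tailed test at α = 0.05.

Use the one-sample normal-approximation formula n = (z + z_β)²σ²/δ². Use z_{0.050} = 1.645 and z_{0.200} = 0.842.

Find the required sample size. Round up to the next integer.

n = 749

n = (z_α + z_β)² · σ² / δ²
  = (1.645 + 0.842)² · 2.2² / 0.2²
  = 6.1852 · 4.84 / 0.04
  = 748.41
Round up → n = 749.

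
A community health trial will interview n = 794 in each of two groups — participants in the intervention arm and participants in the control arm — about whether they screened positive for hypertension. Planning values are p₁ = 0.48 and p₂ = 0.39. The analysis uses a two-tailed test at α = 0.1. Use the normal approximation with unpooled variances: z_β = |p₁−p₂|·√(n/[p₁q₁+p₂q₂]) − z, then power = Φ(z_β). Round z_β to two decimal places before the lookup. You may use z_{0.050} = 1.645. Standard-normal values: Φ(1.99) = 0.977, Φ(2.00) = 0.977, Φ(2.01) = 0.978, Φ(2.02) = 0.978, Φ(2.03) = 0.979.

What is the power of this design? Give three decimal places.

z_β = |p₁−p₂|·√(n/[p₁q₁+p₂q₂]) − z_{α/2}
    = 0.09 · √(794/0.4875) − 1.645
    = 0.09 · 40.3574 − 1.645
    = 3.6322 − 1.645 = 1.9872 → 1.99
Power = Φ(1.99) = 0.977.

Power ≈ 0.977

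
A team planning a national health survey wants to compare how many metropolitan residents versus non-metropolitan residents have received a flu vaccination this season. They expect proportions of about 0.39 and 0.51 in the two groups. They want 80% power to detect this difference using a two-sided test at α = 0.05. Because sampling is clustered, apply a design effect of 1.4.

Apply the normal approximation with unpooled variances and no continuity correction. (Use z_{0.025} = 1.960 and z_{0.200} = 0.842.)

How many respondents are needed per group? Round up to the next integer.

n = 373 per group

n = (z_{α/2} + z_β)² · [p₁(1−p₁) + p₂(1−p₂)] / (p₁ − p₂)²
  = (1.960 + 0.842)² · (0.39·0.61 + 0.51·0.49) / (-0.12)²
  = (2.802)² · (0.2379 + 0.2499) / 0.0144
  = 7.8512 · 0.4878 / 0.0144
  = 265.96
Design effect: 1.4 × 265.96 = 372.34.
Round up → n = 373 per group.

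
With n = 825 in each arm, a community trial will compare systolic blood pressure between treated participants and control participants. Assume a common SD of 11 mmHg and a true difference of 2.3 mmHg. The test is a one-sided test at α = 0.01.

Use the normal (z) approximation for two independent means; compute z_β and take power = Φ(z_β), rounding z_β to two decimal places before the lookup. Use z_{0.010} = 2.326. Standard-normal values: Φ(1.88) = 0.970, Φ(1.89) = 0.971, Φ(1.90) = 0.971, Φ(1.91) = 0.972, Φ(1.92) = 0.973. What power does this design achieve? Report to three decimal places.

z_β = δ·√(n/(σ₁²+σ₂²)) − z_α
    = 2.3 · √(825/242) − 2.326
    = 2.3 · 1.84637 − 2.326
    = 4.2467 − 2.326 = 1.9207 → 1.92
Power = Φ(1.92) = 0.973.

Power ≈ 0.973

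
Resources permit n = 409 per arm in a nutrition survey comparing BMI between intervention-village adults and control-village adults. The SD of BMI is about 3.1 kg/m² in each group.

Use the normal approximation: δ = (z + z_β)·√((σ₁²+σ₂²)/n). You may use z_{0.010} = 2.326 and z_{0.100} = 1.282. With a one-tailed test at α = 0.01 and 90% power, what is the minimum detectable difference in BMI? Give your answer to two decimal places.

δ = (z_α + z_β) · √((σ₁²+σ₂²)/n)
  = (2.326 + 1.282) · √(19.22/409)
  = 3.608 · √0.04699
  = 3.608 · 0.2168
  = 0.7821

Minimum detectable difference ≈ 0.78 kg/m²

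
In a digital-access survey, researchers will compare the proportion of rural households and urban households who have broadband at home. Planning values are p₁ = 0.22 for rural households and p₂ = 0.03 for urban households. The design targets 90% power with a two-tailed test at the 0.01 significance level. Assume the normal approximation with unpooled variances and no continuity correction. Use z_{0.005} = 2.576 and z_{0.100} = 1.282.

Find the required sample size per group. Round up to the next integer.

n = 83 per group

n = (z_{α/2} + z_β)² · [p₁(1−p₁) + p₂(1−p₂)] / (p₁ − p₂)²
  = (2.576 + 1.282)² · (0.22·0.78 + 0.03·0.97) / (0.19)²
  = (3.858)² · (0.1716 + 0.0291) / 0.0361
  = 14.8842 · 0.2007 / 0.0361
  = 82.75
Round up → n = 83 per group.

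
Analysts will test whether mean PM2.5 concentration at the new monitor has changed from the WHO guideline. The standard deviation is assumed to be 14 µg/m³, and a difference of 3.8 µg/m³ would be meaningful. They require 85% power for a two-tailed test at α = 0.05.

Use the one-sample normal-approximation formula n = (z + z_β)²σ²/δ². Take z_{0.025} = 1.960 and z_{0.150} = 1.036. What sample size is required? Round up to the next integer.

n = (z_{α/2} + z_β)² · σ² / δ²
  = (1.960 + 1.036)² · 14² / 3.8²
  = 8.9760 · 196 / 14.44
  = 121.84
Round up → n = 122.

n = 122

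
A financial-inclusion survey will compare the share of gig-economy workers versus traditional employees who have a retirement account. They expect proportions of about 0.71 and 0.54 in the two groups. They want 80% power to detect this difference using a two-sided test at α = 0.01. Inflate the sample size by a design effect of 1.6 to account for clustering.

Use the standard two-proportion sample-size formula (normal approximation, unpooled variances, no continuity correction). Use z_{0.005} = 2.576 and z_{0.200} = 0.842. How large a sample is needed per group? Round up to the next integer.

n = (z_{α/2} + z_β)² · [p₁(1−p₁) + p₂(1−p₂)] / (p₁ − p₂)²
  = (2.576 + 0.842)² · (0.71·0.29 + 0.54·0.46) / (0.17)²
  = (3.418)² · (0.2059 + 0.2484) / 0.0289
  = 11.6827 · 0.4543 / 0.0289
  = 183.65
Design effect: 1.6 × 183.65 = 293.84.
Round up → n = 294 per group.

n = 294 per group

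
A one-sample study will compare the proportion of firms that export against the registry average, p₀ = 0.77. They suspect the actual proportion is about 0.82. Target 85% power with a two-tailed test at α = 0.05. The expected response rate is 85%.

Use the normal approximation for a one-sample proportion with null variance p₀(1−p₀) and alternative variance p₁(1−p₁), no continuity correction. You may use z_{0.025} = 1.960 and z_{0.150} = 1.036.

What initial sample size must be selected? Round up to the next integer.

n = [z_{α/2}·√(p₀q₀) + z_β·√(p₁q₁)]² / (p₁ − p₀)²
  = [1.960·√(0.77·0.23) + 1.036·√(0.82·0.18)]² / (0.05)²
  = [1.960·0.4208 + 1.036·0.3842]² / 0.0025
  = [1.2228]² / 0.0025
  = 598.14
Adjust for 85% response: 598.14 / 0.85 = 703.70.
Round up → n = 704.

n = 704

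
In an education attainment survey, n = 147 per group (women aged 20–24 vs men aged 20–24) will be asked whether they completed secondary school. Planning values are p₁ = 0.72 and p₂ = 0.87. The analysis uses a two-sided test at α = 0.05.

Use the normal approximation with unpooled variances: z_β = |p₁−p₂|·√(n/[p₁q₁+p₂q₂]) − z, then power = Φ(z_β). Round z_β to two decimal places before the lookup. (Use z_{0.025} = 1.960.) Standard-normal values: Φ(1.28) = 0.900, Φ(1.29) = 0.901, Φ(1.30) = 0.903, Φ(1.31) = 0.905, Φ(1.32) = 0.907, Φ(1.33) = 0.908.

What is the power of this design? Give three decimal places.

Power ≈ 0.900

z_β = |p₁−p₂|·√(n/[p₁q₁+p₂q₂]) − z_{α/2}
    = 0.15 · √(147/0.3147) − 1.960
    = 0.15 · 21.6128 − 1.960
    = 3.2419 − 1.960 = 1.2819 → 1.28
Power = Φ(1.28) = 0.900.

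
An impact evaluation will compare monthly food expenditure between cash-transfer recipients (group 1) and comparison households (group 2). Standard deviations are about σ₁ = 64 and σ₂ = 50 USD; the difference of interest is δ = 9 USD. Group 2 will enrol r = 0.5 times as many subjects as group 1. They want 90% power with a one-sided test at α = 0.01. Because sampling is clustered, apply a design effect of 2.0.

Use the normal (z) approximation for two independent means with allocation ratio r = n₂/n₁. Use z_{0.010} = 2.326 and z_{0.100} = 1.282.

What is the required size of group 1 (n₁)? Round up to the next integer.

n₁ = (z_α + z_β)² · (σ₁² + σ₂²/r) / δ²
   = (2.326 + 1.282)² · (64² + 50²/0.5) / 9²
   = 13.0177 · (4096 + 5000) / 81
   = 13.0177 · 9096 / 81
   = 1461.84
Design effect: 2.0 × 1461.84 = 2923.67.
Round up → n₁ = 2924; n₂ = r·n₁ = 0.5 × 2924 = 1462.

n₁ = 2924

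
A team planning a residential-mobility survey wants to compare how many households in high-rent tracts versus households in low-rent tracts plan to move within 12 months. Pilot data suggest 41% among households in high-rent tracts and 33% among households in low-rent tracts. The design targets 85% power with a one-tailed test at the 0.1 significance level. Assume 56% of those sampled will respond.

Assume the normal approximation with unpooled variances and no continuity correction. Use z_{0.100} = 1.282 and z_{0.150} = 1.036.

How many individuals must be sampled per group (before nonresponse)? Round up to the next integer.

n = (z_α + z_β)² · [p₁(1−p₁) + p₂(1−p₂)] / (p₁ − p₂)²
  = (1.282 + 1.036)² · (0.41·0.59 + 0.33·0.67) / (0.08)²
  = (2.318)² · (0.2419 + 0.2211) / 0.0064
  = 5.3731 · 0.4630 / 0.0064
  = 388.71
Adjust for 56% response: 388.71 / 0.56 = 694.13.
Round up → n = 695 per group.

n = 695 per group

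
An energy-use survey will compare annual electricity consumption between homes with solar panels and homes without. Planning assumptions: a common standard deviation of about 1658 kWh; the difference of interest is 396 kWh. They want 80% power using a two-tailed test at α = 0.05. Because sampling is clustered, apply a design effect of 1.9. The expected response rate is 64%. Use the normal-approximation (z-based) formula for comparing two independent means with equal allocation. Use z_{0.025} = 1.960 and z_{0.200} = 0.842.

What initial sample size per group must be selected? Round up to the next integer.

n = 818 per group

n = (z_{α/2} + z_β)² · (σ₁² + σ₂²) / δ²
  = (1.960 + 0.842)² · (2·1658² = 5497928) / 396²
  = 7.8512 · 5497928 / 156816
  = 275.26
Design effect: 1.9 × 275.26 = 523.00.
Adjust for 64% response: 523.00 / 0.64 = 817.18.
Round up → n = 818 per group.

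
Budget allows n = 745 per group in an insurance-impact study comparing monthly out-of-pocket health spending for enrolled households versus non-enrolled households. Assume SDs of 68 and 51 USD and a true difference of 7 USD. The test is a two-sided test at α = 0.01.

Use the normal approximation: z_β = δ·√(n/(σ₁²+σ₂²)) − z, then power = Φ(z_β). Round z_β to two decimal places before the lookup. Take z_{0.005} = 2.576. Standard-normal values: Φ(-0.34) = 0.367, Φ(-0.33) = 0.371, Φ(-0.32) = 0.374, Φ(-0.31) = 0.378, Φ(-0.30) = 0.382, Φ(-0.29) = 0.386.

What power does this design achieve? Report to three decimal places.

Power ≈ 0.371

z_β = δ·√(n/(σ₁²+σ₂²)) − z_{α/2}
    = 7 · √(745/7225) − 2.576
    = 7 · 0.32111 − 2.576
    = 2.2478 − 2.576 = -0.3282 → -0.33
Power = Φ(-0.33) = 0.371.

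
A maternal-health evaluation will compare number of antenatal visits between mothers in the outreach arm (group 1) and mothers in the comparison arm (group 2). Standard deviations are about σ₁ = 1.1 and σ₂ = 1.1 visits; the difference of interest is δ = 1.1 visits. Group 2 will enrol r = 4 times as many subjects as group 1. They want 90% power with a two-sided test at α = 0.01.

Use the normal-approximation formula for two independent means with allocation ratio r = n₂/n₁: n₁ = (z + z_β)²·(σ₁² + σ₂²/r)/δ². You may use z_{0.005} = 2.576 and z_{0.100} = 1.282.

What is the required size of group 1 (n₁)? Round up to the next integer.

n₁ = (z_{α/2} + z_β)² · (σ₁² + σ₂²/r) / δ²
   = (2.576 + 1.282)² · (1.1² + 1.1²/4) / 1.1²
   = 14.8842 · (1.21 + 0.3025) / 1.21
   = 14.8842 · 1.5125 / 1.21
   = 18.61
Round up → n₁ = 19; n₂ = r·n₁ = 4 × 19 = 76.

n₁ = 19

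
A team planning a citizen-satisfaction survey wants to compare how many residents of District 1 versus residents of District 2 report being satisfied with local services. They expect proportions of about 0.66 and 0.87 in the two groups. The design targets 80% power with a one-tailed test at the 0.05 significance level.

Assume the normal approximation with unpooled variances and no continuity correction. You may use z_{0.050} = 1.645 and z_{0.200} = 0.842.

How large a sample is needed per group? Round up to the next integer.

n = 48 per group

n = (z_α + z_β)² · [p₁(1−p₁) + p₂(1−p₂)] / (p₁ − p₂)²
  = (1.645 + 0.842)² · (0.66·0.34 + 0.87·0.13) / (-0.21)²
  = (2.487)² · (0.2244 + 0.1131) / 0.0441
  = 6.1852 · 0.3375 / 0.0441
  = 47.34
Round up → n = 48 per group.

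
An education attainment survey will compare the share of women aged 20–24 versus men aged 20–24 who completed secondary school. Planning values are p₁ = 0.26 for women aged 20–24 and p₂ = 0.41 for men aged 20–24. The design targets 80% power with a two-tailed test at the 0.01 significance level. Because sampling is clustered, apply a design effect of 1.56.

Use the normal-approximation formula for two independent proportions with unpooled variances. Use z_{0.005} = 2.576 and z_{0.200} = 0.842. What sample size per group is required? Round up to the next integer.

n = 352 per group

n = (z_{α/2} + z_β)² · [p₁(1−p₁) + p₂(1−p₂)] / (p₁ − p₂)²
  = (2.576 + 0.842)² · (0.26·0.74 + 0.41·0.59) / (-0.15)²
  = (3.418)² · (0.1924 + 0.2419) / 0.0225
  = 11.6827 · 0.4343 / 0.0225
  = 225.50
Design effect: 1.56 × 225.50 = 351.78.
Round up → n = 352 per group.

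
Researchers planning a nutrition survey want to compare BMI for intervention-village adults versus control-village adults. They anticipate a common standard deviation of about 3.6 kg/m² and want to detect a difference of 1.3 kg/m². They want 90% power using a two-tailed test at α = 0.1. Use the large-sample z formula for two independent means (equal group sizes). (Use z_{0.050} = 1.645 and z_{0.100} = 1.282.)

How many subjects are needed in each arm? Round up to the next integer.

n = 132 per group

n = (z_{α/2} + z_β)² · (σ₁² + σ₂²) / δ²
  = (1.645 + 1.282)² · (2·3.6² = 25.92) / 1.3²
  = 8.5673 · 25.92 / 1.69
  = 131.40
Round up → n = 132 per group.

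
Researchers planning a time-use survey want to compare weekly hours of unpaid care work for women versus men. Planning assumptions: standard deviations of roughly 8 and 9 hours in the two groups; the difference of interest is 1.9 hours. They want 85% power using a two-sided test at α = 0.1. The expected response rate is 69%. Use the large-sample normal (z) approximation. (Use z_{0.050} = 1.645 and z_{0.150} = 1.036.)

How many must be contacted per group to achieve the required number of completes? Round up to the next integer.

n = (z_{α/2} + z_β)² · (σ₁² + σ₂²) / δ²
  = (1.645 + 1.036)² · (8² + 9² = 145) / 1.9²
  = 7.1878 · 145 / 3.61
  = 288.71
Adjust for 69% response: 288.71 / 0.69 = 418.41.
Round up → n = 419 per group.

n = 419 per group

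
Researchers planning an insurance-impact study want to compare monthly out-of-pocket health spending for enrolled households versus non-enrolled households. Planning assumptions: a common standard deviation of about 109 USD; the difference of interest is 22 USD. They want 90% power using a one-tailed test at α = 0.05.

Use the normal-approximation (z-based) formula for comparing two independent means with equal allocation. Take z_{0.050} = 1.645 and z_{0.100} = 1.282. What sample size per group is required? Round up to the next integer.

n = (z_α + z_β)² · (σ₁² + σ₂²) / δ²
  = (1.645 + 1.282)² · (2·109² = 23762) / 22²
  = 8.5673 · 23762 / 484
  = 420.61
Round up → n = 421 per group.

n = 421 per group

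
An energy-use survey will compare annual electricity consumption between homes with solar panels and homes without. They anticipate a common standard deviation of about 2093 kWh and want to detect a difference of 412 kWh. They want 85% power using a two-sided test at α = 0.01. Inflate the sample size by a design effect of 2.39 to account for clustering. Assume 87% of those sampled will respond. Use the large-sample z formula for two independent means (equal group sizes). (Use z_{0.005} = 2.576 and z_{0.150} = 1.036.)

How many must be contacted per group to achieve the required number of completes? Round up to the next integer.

n = (z_{α/2} + z_β)² · (σ₁² + σ₂²) / δ²
  = (2.576 + 1.036)² · (2·2093² = 8761298) / 412²
  = 13.0465 · 8761298 / 169744
  = 673.39
Design effect: 2.39 × 673.39 = 1609.41.
Adjust for 87% response: 1609.41 / 0.87 = 1849.90.
Round up → n = 1850 per group.

n = 1850 per group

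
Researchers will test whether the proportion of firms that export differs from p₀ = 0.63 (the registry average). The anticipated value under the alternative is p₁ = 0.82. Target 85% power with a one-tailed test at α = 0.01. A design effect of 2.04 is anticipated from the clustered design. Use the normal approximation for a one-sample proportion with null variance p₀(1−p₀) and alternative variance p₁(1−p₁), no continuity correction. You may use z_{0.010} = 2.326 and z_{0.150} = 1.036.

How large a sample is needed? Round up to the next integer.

n = 131

n = [z_α·√(p₀q₀) + z_β·√(p₁q₁)]² / (p₁ − p₀)²
  = [2.326·√(0.63·0.37) + 1.036·√(0.82·0.18)]² / (0.19)²
  = [2.326·0.4828 + 1.036·0.3842]² / 0.0361
  = [1.5210]² / 0.0361
  = 64.09
Design effect: 2.04 × 64.09 = 130.74.
Round up → n = 131.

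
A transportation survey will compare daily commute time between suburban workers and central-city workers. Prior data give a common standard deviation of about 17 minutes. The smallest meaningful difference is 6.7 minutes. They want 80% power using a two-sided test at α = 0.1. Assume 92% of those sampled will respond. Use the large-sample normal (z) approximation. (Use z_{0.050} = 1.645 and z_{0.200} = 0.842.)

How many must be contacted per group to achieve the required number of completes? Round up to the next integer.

n = (z_{α/2} + z_β)² · (σ₁² + σ₂²) / δ²
  = (1.645 + 0.842)² · (2·17² = 578) / 6.7²
  = 6.1852 · 578 / 44.89
  = 79.64
Adjust for 92% response: 79.64 / 0.92 = 86.56.
Round up → n = 87 per group.

n = 87 per group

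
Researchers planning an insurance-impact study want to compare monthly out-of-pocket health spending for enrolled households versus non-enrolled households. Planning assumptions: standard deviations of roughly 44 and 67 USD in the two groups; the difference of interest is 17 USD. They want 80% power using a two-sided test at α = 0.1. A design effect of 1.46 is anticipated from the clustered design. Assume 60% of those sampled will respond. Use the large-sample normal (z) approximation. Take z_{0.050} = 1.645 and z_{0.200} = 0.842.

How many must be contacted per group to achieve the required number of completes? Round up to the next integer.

n = (z_{α/2} + z_β)² · (σ₁² + σ₂²) / δ²
  = (1.645 + 0.842)² · (44² + 67² = 6425) / 17²
  = 6.1852 · 6425 / 289
  = 137.51
Design effect: 1.46 × 137.51 = 200.76.
Adjust for 60% response: 200.76 / 0.60 = 334.60.
Round up → n = 335 per group.

n = 335 per group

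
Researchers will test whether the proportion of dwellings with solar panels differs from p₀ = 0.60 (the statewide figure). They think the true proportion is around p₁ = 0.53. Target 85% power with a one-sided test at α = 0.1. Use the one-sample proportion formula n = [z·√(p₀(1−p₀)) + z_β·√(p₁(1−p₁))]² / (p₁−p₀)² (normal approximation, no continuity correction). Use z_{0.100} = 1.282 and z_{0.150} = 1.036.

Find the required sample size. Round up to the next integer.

n = 268

n = [z_α·√(p₀q₀) + z_β·√(p₁q₁)]² / (p₁ − p₀)²
  = [1.282·√(0.60·0.40) + 1.036·√(0.53·0.47)]² / (-0.07)²
  = [1.282·0.4899 + 1.036·0.4991]² / 0.0049
  = [1.1451]² / 0.0049
  = 267.61
Round up → n = 268.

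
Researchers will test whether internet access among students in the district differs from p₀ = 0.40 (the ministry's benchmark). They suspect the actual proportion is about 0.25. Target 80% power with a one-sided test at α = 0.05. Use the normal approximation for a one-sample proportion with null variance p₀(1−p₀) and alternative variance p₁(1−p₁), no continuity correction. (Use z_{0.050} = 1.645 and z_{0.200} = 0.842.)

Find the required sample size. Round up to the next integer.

n = [z_α·√(p₀q₀) + z_β·√(p₁q₁)]² / (p₁ − p₀)²
  = [1.645·√(0.40·0.60) + 0.842·√(0.25·0.75)]² / (-0.15)²
  = [1.645·0.4899 + 0.842·0.4330]² / 0.0225
  = [1.1705]² / 0.0225
  = 60.89
Round up → n = 61.

n = 61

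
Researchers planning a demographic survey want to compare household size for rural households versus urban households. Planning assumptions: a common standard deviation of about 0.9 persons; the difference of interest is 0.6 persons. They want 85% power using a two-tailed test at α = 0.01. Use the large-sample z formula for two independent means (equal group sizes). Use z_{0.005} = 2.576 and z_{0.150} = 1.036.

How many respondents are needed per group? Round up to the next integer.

n = 59 per group

n = (z_{α/2} + z_β)² · (σ₁² + σ₂²) / δ²
  = (2.576 + 1.036)² · (2·0.9² = 1.62) / 0.6²
  = 13.0465 · 1.62 / 0.36
  = 58.71
Round up → n = 59 per group.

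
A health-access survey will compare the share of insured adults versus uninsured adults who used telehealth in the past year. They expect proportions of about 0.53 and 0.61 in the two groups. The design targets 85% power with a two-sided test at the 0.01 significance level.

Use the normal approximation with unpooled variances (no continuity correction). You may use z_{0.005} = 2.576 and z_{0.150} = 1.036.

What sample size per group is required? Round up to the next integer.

n = 993 per group

n = (z_{α/2} + z_β)² · [p₁(1−p₁) + p₂(1−p₂)] / (p₁ − p₂)²
  = (2.576 + 1.036)² · (0.53·0.47 + 0.61·0.39) / (-0.08)²
  = (3.612)² · (0.2491 + 0.2379) / 0.0064
  = 13.0465 · 0.4870 / 0.0064
  = 992.76
Round up → n = 993 per group.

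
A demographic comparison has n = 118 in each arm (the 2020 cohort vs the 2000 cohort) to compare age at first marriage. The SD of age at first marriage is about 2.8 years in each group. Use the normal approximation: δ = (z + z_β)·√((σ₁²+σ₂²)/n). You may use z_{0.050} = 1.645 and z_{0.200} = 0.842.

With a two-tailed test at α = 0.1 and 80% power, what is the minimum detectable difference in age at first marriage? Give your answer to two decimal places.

δ = (z_{α/2} + z_β) · √((σ₁²+σ₂²)/n)
  = (1.645 + 0.842) · √(15.68/118)
  = 2.487 · √0.13288
  = 2.487 · 0.3645
  = 0.9066

Minimum detectable difference ≈ 0.91 years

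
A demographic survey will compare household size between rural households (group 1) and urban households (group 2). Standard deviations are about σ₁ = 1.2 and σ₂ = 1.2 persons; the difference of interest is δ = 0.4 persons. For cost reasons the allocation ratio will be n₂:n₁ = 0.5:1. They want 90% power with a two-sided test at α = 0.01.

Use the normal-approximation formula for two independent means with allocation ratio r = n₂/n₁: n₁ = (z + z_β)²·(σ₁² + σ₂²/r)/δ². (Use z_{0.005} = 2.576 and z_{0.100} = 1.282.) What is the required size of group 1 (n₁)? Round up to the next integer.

n₁ = 402

n₁ = (z_{α/2} + z_β)² · (σ₁² + σ₂²/r) / δ²
   = (2.576 + 1.282)² · (1.2² + 1.2²/0.5) / 0.4²
   = 14.8842 · (1.44 + 2.88) / 0.16
   = 14.8842 · 4.32 / 0.16
   = 401.87
Round up → n₁ = 402; n₂ = r·n₁ = 0.5 × 402 = 201.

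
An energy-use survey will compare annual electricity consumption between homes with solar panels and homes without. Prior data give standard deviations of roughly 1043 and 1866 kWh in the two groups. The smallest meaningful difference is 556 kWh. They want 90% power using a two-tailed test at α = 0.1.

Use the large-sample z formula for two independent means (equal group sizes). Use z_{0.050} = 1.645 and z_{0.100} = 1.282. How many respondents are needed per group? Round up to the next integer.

n = (z_{α/2} + z_β)² · (σ₁² + σ₂²) / δ²
  = (1.645 + 1.282)² · (1043² + 1866² = 4569805) / 556²
  = 8.5673 · 4569805 / 309136
  = 126.65
Round up → n = 127 per group.

n = 127 per group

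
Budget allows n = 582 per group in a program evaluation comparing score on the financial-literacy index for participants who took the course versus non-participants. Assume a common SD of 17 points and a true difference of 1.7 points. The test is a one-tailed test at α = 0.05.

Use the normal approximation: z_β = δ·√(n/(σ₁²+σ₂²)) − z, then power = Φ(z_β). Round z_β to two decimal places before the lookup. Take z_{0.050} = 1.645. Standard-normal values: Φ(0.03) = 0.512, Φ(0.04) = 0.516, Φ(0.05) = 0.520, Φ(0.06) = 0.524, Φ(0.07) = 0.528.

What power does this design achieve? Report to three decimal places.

Power ≈ 0.524

z_β = δ·√(n/(σ₁²+σ₂²)) − z_α
    = 1.7 · √(582/578) − 1.645
    = 1.7 · 1.00345 − 1.645
    = 1.7059 − 1.645 = 0.0609 → 0.06
Power = Φ(0.06) = 0.524.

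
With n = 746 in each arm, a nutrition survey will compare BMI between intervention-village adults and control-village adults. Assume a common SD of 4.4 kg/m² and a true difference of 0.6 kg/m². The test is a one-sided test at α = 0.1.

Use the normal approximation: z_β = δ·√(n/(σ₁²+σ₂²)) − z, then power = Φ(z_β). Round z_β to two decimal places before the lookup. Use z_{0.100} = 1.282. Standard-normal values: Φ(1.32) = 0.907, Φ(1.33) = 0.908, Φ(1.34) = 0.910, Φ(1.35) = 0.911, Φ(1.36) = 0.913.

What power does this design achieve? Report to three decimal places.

z_β = δ·√(n/(σ₁²+σ₂²)) − z_α
    = 0.6 · √(746/38.72) − 1.282
    = 0.6 · 4.38937 − 1.282
    = 2.6336 − 1.282 = 1.3516 → 1.35
Power = Φ(1.35) = 0.911.

Power ≈ 0.911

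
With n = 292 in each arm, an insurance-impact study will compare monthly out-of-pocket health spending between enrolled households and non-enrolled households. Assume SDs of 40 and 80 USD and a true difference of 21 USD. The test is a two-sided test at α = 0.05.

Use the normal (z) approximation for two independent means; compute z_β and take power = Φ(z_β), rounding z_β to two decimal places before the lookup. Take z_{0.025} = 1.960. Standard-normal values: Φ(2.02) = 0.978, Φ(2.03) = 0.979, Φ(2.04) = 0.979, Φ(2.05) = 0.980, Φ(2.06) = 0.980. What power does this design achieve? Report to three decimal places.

z_β = δ·√(n/(σ₁²+σ₂²)) − z_{α/2}
    = 21 · √(292/8000) − 1.960
    = 21 · 0.19105 − 1.960
    = 4.0120 − 1.960 = 2.0520 → 2.05
Power = Φ(2.05) = 0.980.

Power ≈ 0.980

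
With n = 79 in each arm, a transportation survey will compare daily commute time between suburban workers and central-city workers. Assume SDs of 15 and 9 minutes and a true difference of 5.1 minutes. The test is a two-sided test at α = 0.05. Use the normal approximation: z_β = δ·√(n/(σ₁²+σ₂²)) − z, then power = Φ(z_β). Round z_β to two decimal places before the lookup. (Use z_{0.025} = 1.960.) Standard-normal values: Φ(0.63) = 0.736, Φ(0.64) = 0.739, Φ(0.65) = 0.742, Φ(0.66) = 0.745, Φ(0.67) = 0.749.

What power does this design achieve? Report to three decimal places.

z_β = δ·√(n/(σ₁²+σ₂²)) − z_{α/2}
    = 5.1 · √(79/306) − 1.960
    = 5.1 · 0.50810 − 1.960
    = 2.5913 − 1.960 = 0.6313 → 0.63
Power = Φ(0.63) = 0.736.

Power ≈ 0.736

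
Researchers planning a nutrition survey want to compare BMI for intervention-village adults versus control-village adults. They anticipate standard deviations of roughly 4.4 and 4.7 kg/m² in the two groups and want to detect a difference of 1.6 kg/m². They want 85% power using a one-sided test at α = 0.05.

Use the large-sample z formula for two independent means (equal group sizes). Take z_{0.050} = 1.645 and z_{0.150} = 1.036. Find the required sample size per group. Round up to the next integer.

n = 117 per group

n = (z_α + z_β)² · (σ₁² + σ₂²) / δ²
  = (1.645 + 1.036)² · (4.4² + 4.7² = 41.45) / 1.6²
  = 7.1878 · 41.45 / 2.56
  = 116.38
Round up → n = 117 per group.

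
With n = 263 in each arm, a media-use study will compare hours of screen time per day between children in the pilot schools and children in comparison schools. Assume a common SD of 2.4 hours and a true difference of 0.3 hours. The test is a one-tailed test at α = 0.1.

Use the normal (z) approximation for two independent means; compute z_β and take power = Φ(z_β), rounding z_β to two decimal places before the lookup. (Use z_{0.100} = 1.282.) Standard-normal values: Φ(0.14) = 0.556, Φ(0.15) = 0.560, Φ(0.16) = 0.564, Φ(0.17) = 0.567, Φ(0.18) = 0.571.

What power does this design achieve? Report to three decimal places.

Power ≈ 0.560

z_β = δ·√(n/(σ₁²+σ₂²)) − z_α
    = 0.3 · √(263/11.52) − 1.282
    = 0.3 · 4.77806 − 1.282
    = 1.4334 − 1.282 = 0.1514 → 0.15
Power = Φ(0.15) = 0.560.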